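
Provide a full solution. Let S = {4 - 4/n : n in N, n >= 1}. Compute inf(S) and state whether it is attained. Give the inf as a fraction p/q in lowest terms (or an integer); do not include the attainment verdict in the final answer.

Analysis:
- Values: 0, 2, 8/3, 3, ... strictly increasing.
- Minimum is 0 (n=1); inf = 0 (attained).
- 4 - 4/n -> 4 from below; sup = 4, not attained.
Conclusion: inf(S) = 0, attained in S.

0


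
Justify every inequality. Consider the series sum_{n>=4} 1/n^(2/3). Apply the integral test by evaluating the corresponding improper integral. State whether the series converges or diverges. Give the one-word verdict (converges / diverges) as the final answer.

Let f(x) = x^(-2/3). Then f is positive, continuous, and decreasing on [4, infinity), so the integral test applies.
Compute the improper integral int_{4}^infinity f(x) dx:
  antiderivative F(x) = 3*x^(1/3).
  As x -> infinity, F(x) -> infinity (since p = 2/3 < 1).
  So the integral diverges. By the integral test, the series diverges.

diverges


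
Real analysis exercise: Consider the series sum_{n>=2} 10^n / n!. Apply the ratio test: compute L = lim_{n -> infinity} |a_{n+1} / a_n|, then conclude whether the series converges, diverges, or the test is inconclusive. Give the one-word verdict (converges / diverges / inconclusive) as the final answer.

Let a_n denote the general term. Form the ratio a_{n+1}/a_n and simplify:
a_{n+1}/a_n = 10/(n + 1)
Take the limit as n -> infinity: L = 0.
Since L = 0 < 1, the ratio test implies the series converges.

converges


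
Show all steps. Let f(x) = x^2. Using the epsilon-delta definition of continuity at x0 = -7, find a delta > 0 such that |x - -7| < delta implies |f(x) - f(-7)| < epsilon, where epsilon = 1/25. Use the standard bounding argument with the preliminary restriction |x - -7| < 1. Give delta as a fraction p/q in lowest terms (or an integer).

Factor: |x^2 - (-7)^2| = |x - -7| * |x + -7|.
Impose |x - -7| < 1 first. Then |x + -7| = |(x - -7) + 2*(-7)| <= |x - -7| + 2*|-7| < 1 + 14 = 15.
So |x^2 - (-7)^2| < delta * 15.
We need delta * 15 <= 1/25, i.e. delta <= 1/25/15 = 1/375.
Since 1/375 < 1, this is tighter than 1; take delta = 1/375.
So delta = 1/375 works.

1/375


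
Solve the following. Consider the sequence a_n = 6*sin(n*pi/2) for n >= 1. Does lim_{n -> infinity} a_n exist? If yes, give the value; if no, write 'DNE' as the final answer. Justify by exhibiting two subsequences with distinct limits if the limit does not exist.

Examine the behaviour of a_n along subsequences.
a_{4k+1} = 6*sin(pi/2 + 2k*pi) = 6 -> 6. a_{4k+3} = 6*sin(3pi/2 + 2k*pi) = -6 -> -6.
Since these two subsequential limits are 6 and -6, distinct, the full sequence cannot converge (a convergent sequence has all subsequences tending to the same limit). So lim a_n does not exist.

DNE


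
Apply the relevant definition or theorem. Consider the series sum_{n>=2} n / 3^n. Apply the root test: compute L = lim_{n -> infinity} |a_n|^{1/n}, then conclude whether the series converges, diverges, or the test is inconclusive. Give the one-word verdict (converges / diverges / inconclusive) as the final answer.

Let a_n denote the general term. Form |a_n|^(1/n) and simplify:
|a_n|^(1/n) = n^(1/n)/3
Take the limit as n -> infinity: L = 1/3.
Since L = 1/3 < 1, the root test implies convergence.

converges


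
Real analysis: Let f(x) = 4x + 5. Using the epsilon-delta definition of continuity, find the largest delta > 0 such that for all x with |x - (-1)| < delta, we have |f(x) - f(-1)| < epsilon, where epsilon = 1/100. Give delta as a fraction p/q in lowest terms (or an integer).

We compute f(-1) = 4*(-1) + 5 = 1.
|f(x) - f(-1)| = |4x + 5 - (1)| = |4(x - (-1))| = 4|x - (-1)|.
We need 4|x - (-1)| < 1/100, i.e. |x - (-1)| < 1/100 / 4 = 1/400.
So any delta <= 1/400 works. Conversely, if delta > 1/400, then x = -1 + 1/400 satisfies |x - (-1)| = 1/400 < delta but |f(x) - f(-1)| = 4 * 1/400 = 1/100, which is not < 1/100; so no larger delta works.
Hence the largest such delta is 1/400.

1/400


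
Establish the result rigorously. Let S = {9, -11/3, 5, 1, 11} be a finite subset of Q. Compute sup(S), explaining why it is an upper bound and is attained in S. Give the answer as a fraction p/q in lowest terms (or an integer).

S is finite, so sup(S) = max(S).
Sorted decreasing:
11, 9, 5, 1, -11/3
The extremum is 11.
For every x in S, x <= 11. And 11 is in S, so it is attained.
Therefore sup(S) = 11.

11


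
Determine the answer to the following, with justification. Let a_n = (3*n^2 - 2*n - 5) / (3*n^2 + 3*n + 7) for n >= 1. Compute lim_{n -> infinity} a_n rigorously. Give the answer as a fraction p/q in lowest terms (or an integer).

Divide numerator and denominator by n^2, the highest power:
numerator / n^2 = 3 - 2/n - 5/n^2
denominator / n^2 = 3 + 3/n + 7/n^2
As n -> infinity, all terms of the form c/n^k (k >= 1) tend to 0.
So numerator / n^2 -> 3 and denominator / n^2 -> 3.
Therefore lim a_n = 1.

1


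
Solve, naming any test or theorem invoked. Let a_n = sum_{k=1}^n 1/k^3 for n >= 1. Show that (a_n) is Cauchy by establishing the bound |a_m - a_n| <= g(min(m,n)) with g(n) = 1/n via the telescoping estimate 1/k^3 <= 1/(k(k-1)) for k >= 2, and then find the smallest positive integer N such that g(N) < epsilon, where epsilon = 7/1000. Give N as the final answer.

For m > n >= 1: |a_m - a_n| = sum_{k=n+1}^m 1/k^3.
Use 1/k^3 <= 1/(k(k-1)) = 1/(k-1) - 1/k for k >= 2 (which holds since k^3 >= k^2 >= k(k-1) for k >= 2):
sum_{k=n+1}^m 1/k^3 <= sum_{k=n+1}^m (1/(k-1) - 1/k) = 1/n - 1/m <= 1/n.
By symmetry the same bound holds with n,m swapped, so |a_m - a_n| <= 1/min(m,n) = g(min(m,n)). Since g(n) -> 0, (a_n) is Cauchy.
Now solve g(N) < 7/1000: 1/N < 7/1000 <=> N > 1/(7/1000) = 1000/7.
The smallest integer strictly greater than 1000/7 is N = 143.
Check: g(143) = 1/143 < 7/1000; g(142) = 1/142 >= 7/1000. So N = 143.

143


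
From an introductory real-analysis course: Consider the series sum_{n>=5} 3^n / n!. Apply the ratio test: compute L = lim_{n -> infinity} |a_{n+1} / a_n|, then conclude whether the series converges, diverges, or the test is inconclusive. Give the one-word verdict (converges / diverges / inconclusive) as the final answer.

Let a_n denote the general term. Form the ratio a_{n+1}/a_n and simplify:
a_{n+1}/a_n = 3/(n + 1)
Take the limit as n -> infinity: L = 0.
Since L = 0 < 1, the ratio test implies the series converges.

converges


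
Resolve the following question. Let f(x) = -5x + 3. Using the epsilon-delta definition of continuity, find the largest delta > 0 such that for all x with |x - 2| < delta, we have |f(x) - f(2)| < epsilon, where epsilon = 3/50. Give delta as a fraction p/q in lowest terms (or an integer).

We compute f(2) = -5*(2) + 3 = -7.
|f(x) - f(2)| = |-5x + 3 - (-7)| = |-5(x - 2)| = 5|x - 2|.
We need 5|x - 2| < 3/50, i.e. |x - 2| < 3/50 / 5 = 3/250.
So any delta <= 3/250 works. Conversely, if delta > 3/250, then x = 2 + 3/250 satisfies |x - 2| = 3/250 < delta but |f(x) - f(2)| = 5 * 3/250 = 3/50, which is not < 3/50; so no larger delta works.
Hence the largest such delta is 3/250.

3/250


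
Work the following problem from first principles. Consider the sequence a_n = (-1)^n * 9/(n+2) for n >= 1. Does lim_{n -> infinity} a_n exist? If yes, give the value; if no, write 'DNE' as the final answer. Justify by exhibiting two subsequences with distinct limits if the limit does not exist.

Examine the behaviour of a_n along subsequences.
Even-n subsequence a_{2k} = 9/(2k+2) -> 0. Odd-n subsequence a_{2k+1} = -9/(2k+3) -> 0. Both tend to 0, which suggests the limit is 0; verify directly.
|a_n - 0| = 9/(n+2) < 9/n for every n >= 1.
Given epsilon > 0, choose a positive integer N > 9/epsilon. Then for all n >= N, |a_n| < 9/n <= 9/N < epsilon.
So by the definition of the limit, lim a_n exists and equals 0.

0


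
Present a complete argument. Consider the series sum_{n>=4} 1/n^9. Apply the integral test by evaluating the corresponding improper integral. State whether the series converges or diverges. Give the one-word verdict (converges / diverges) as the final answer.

Let f(x) = x^(-9). Then f is positive, continuous, and decreasing on [4, infinity), so the integral test applies.
Compute the improper integral int_{4}^infinity f(x) dx:
  antiderivative F(x) = -1/(8*x^8).
  As x -> infinity, F(x) -> 0 (since p = 9 > 1).
  So int = F(infinity) - F(4) = 0 - (-1/524288) = 1/524288.
  Finite, so by the integral test, the series converges.

converges


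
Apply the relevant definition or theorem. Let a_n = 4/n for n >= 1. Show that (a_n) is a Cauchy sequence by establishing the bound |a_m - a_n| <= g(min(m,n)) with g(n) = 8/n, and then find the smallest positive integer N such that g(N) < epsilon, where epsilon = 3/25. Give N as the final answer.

For any m, n >= 1, by the triangle inequality:
|a_m - a_n| = |4/m - 4/n| <= 4*1/m + 4*1/n <= 8/min(m,n).
So g(n) = 8/n bounds the Cauchy difference. Since g(n) -> 0, (a_n) is Cauchy.
Now solve g(N) < 3/25: 8/N < 3/25 <=> N > 8 / (3/25) = 200/3.
The smallest integer strictly greater than 200/3 is N = 67.
Check: g(67) = 8/67 = 8/67 < 3/25; g(66) = 4/33 >= 3/25. So N = 67.

67


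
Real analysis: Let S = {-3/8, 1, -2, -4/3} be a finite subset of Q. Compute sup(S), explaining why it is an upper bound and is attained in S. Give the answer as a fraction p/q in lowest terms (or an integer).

S is finite, so sup(S) = max(S).
Sorted decreasing:
1, -3/8, -4/3, -2
The extremum is 1.
For every x in S, x <= 1. And 1 is in S, so it is attained.
Therefore sup(S) = 1.

1


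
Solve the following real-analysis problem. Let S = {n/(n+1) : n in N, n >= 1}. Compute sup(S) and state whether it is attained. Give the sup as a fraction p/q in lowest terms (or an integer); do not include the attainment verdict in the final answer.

Analysis:
- Values: 1/2, 2/3, 3/4, 4/5, ... strictly increasing.
- Minimum is 1/2 (n=1); inf = 1/2 (attained).
- n/(n+1) = 1 - 1/(n+1) -> 1 from below as n -> infinity, and never equals 1.
- So sup = 1 (not attained).
Conclusion: sup(S) = 1, not attained in S.

1


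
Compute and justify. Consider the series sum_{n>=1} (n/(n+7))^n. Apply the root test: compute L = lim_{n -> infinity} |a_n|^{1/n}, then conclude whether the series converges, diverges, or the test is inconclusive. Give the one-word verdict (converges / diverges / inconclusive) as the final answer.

Let a_n denote the general term. Form |a_n|^(1/n) and simplify:
|a_n|^(1/n) = n/(n + 7)
Take the limit as n -> infinity: L = 1.
Since L = 1, the root test is inconclusive. (In fact a_n = (n/(n+7))^n -> e^(-7) != 0, so the nth-term test shows divergence; but the root test itself gives no conclusion.)

inconclusive


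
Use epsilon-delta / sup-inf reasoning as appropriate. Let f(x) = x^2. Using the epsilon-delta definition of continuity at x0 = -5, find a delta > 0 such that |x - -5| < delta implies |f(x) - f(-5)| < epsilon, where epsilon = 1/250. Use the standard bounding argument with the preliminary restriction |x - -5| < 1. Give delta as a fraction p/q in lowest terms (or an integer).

Factor: |x^2 - (-5)^2| = |x - -5| * |x + -5|.
Impose |x - -5| < 1 first. Then |x + -5| = |(x - -5) + 2*(-5)| <= |x - -5| + 2*|-5| < 1 + 10 = 11.
So |x^2 - (-5)^2| < delta * 11.
We need delta * 11 <= 1/250, i.e. delta <= 1/250/11 = 1/2750.
Since 1/2750 < 1, this is tighter than 1; take delta = 1/2750.
So delta = 1/2750 works.

1/2750


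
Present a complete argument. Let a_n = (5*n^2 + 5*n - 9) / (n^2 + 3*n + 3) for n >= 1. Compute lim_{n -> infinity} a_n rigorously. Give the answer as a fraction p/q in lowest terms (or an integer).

Divide numerator and denominator by n^2, the highest power:
numerator / n^2 = 5 + 5/n - 9/n^2
denominator / n^2 = 1 + 3/n + 3/n^2
As n -> infinity, all terms of the form c/n^k (k >= 1) tend to 0.
So numerator / n^2 -> 5 and denominator / n^2 -> 1.
Therefore lim a_n = 5.

5


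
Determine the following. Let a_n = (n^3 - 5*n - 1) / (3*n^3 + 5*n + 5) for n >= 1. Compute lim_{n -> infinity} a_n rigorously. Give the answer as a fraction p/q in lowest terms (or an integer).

Divide numerator and denominator by n^3, the highest power:
numerator / n^3 = 1 - 5/n^2 - 1/n^3
denominator / n^3 = 3 + 5/n^2 + 5/n^3
As n -> infinity, all terms of the form c/n^k (k >= 1) tend to 0.
So numerator / n^3 -> 1 and denominator / n^3 -> 3.
Therefore lim a_n = 1/3.

1/3


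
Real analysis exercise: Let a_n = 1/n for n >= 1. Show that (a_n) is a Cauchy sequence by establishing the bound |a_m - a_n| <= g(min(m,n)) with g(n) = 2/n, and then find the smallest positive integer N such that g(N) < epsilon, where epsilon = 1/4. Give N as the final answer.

For any m, n >= 1, by the triangle inequality:
|a_m - a_n| = |1/m - 1/n| <= 1/m + 1/n <= 2/min(m,n).
So g(n) = 2/n bounds the Cauchy difference. Since g(n) -> 0, (a_n) is Cauchy.
Now solve g(N) < 1/4: 2/N < 1/4 <=> N > 2 / (1/4) = 8.
The smallest integer strictly greater than 8 is N = 9.
Check: g(9) = 2/9 = 2/9 < 1/4; g(8) = 1/4 >= 1/4. So N = 9.

9


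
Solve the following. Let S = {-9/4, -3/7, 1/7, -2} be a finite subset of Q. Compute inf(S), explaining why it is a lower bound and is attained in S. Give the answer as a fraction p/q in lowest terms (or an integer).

S is finite, so inf(S) = min(S).
Sorted increasing:
-9/4, -2, -3/7, 1/7
The extremum is -9/4.
For every x in S, x >= -9/4. And -9/4 is in S, so it is attained.
Therefore inf(S) = -9/4.

-9/4


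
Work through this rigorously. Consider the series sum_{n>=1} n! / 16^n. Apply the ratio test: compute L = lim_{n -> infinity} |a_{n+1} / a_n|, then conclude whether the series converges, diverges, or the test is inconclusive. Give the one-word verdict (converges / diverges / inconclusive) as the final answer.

Let a_n denote the general term. Form the ratio a_{n+1}/a_n and simplify:
a_{n+1}/a_n = n/16 + 1/16
Take the limit as n -> infinity: L = infinity.
Since L = infinity > 1 (or L = infinity), the ratio test implies the series diverges.

diverges


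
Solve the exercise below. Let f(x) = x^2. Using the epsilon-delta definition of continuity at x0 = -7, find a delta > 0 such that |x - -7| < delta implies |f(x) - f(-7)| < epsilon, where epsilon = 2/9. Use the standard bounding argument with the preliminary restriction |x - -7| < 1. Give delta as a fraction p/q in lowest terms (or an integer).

Factor: |x^2 - (-7)^2| = |x - -7| * |x + -7|.
Impose |x - -7| < 1 first. Then |x + -7| = |(x - -7) + 2*(-7)| <= |x - -7| + 2*|-7| < 1 + 14 = 15.
So |x^2 - (-7)^2| < delta * 15.
We need delta * 15 <= 2/9, i.e. delta <= 2/9/15 = 2/135.
Since 2/135 < 1, this is tighter than 1; take delta = 2/135.
So delta = 2/135 works.

2/135


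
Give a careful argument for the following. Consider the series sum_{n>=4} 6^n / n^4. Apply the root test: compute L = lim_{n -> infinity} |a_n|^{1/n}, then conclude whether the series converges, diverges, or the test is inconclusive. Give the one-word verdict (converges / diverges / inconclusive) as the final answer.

Let a_n denote the general term. Form |a_n|^(1/n) and simplify:
|a_n|^(1/n) = 6/n^(4/n)
Take the limit as n -> infinity: L = 6.
Since L = 6 > 1, the root test implies divergence.

diverges


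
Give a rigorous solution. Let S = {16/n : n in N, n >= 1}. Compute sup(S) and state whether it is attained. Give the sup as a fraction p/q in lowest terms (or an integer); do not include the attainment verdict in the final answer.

Analysis:
- Values: 16, 8, 16/3, 4, ... strictly decreasing.
- The maximum is 16 (n=1); sup = 16 (attained).
- The set is bounded below by 0; 16/n -> 0 so 0 is the greatest lower bound.
- 0 is not in the set, so inf = 0 is not attained.
Conclusion: sup(S) = 16, attained in S.

16


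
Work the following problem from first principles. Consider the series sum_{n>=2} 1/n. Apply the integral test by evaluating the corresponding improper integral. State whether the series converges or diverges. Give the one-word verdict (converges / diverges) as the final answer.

Let f(x) = 1/x. Then f is positive, continuous, and decreasing on [2, infinity), so the integral test applies.
Compute the improper integral int_{2}^infinity f(x) dx:
  antiderivative F(x) = log(x).
  As x -> infinity, log(x) -> infinity.
  So int = infinity - log(2) = infinity. By the integral test, the series diverges.

diverges


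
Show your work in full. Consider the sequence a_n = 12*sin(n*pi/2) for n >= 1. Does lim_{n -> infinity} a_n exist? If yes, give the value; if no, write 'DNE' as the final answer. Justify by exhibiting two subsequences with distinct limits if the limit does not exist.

Examine the behaviour of a_n along subsequences.
a_{4k+1} = 12*sin(pi/2 + 2k*pi) = 12 -> 12. a_{4k+3} = 12*sin(3pi/2 + 2k*pi) = -12 -> -12.
Since these two subsequential limits are 12 and -12, distinct, the full sequence cannot converge (a convergent sequence has all subsequences tending to the same limit). So lim a_n does not exist.

DNE


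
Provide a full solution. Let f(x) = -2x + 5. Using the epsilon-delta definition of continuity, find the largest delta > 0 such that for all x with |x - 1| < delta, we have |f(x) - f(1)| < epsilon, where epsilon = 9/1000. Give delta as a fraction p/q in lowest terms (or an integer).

We compute f(1) = -2*(1) + 5 = 3.
|f(x) - f(1)| = |-2x + 5 - (3)| = |-2(x - 1)| = 2|x - 1|.
We need 2|x - 1| < 9/1000, i.e. |x - 1| < 9/1000 / 2 = 9/2000.
So any delta <= 9/2000 works. Conversely, if delta > 9/2000, then x = 1 + 9/2000 satisfies |x - 1| = 9/2000 < delta but |f(x) - f(1)| = 2 * 9/2000 = 9/1000, which is not < 9/1000; so no larger delta works.
Hence the largest such delta is 9/2000.

9/2000


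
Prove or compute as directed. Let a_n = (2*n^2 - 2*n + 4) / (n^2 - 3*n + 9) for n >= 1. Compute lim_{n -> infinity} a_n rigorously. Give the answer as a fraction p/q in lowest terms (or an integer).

Divide numerator and denominator by n^2, the highest power:
numerator / n^2 = 2 - 2/n + 4/n^2
denominator / n^2 = 1 - 3/n + 9/n^2
As n -> infinity, all terms of the form c/n^k (k >= 1) tend to 0.
So numerator / n^2 -> 2 and denominator / n^2 -> 1.
Therefore lim a_n = 2.

2


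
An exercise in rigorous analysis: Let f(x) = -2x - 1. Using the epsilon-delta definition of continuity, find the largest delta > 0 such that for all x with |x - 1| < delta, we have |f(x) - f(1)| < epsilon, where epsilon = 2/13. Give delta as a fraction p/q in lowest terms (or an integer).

We compute f(1) = -2*(1) - 1 = -3.
|f(x) - f(1)| = |-2x - 1 - (-3)| = |-2(x - 1)| = 2|x - 1|.
We need 2|x - 1| < 2/13, i.e. |x - 1| < 2/13 / 2 = 1/13.
So any delta <= 1/13 works. Conversely, if delta > 1/13, then x = 1 + 1/13 satisfies |x - 1| = 1/13 < delta but |f(x) - f(1)| = 2 * 1/13 = 2/13, which is not < 2/13; so no larger delta works.
Hence the largest such delta is 1/13.

1/13


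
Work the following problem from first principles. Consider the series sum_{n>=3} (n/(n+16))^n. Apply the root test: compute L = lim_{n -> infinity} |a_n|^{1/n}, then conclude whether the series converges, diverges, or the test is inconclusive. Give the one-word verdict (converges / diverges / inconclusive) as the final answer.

Let a_n denote the general term. Form |a_n|^(1/n) and simplify:
|a_n|^(1/n) = n/(n + 16)
Take the limit as n -> infinity: L = 1.
Since L = 1, the root test is inconclusive. (In fact a_n = (n/(n+16))^n -> e^(-16) != 0, so the nth-term test shows divergence; but the root test itself gives no conclusion.)

inconclusive


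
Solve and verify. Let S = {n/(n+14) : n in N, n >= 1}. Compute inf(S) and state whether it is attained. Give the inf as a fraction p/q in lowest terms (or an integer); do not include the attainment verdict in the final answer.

Analysis:
- Values: 1/15, 1/8, 3/17, 2/9, ... strictly increasing.
- Minimum is 1/15 (n=1); inf = 1/15 (attained).
- n/(n+14) = 1 - 14/(n+14) -> 1 from below as n -> infinity, and never equals 1.
- So sup = 1 (not attained).
Conclusion: inf(S) = 1/15, attained in S.

1/15


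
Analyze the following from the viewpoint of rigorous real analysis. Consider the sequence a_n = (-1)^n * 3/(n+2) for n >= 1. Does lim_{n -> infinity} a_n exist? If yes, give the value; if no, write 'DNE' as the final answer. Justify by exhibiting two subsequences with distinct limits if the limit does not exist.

Examine the behaviour of a_n along subsequences.
Even-n subsequence a_{2k} = 3/(2k+2) -> 0. Odd-n subsequence a_{2k+1} = -3/(2k+3) -> 0. Both tend to 0, which suggests the limit is 0; verify directly.
|a_n - 0| = 3/(n+2) < 3/n for every n >= 1.
Given epsilon > 0, choose a positive integer N > 3/epsilon. Then for all n >= N, |a_n| < 3/n <= 3/N < epsilon.
So by the definition of the limit, lim a_n exists and equals 0.

0


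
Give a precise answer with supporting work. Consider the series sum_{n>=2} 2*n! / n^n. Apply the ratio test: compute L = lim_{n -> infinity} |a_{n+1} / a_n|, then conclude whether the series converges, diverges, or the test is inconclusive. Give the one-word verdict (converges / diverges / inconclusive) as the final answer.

Let a_n denote the general term. Form the ratio a_{n+1}/a_n and simplify:
a_{n+1}/a_n = (n/(n + 1))^n
Take the limit as n -> infinity: L = exp(-1).
Since L = exp(-1) < 1, the ratio test implies the series converges.

converges


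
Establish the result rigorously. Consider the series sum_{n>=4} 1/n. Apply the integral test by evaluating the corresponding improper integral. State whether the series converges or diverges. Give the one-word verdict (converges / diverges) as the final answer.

Let f(x) = 1/x. Then f is positive, continuous, and decreasing on [4, infinity), so the integral test applies.
Compute the improper integral int_{4}^infinity f(x) dx:
  antiderivative F(x) = log(x).
  As x -> infinity, log(x) -> infinity.
  So int = infinity - log(4) = infinity. By the integral test, the series diverges.

diverges


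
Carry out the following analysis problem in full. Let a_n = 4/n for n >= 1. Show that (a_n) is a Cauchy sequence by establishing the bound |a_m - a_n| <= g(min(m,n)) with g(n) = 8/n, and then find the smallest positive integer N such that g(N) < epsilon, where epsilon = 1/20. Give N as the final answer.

For any m, n >= 1, by the triangle inequality:
|a_m - a_n| = |4/m - 4/n| <= 4*1/m + 4*1/n <= 8/min(m,n).
So g(n) = 8/n bounds the Cauchy difference. Since g(n) -> 0, (a_n) is Cauchy.
Now solve g(N) < 1/20: 8/N < 1/20 <=> N > 8 / (1/20) = 160.
The smallest integer strictly greater than 160 is N = 161.
Check: g(161) = 8/161 = 8/161 < 1/20; g(160) = 1/20 >= 1/20. So N = 161.

161


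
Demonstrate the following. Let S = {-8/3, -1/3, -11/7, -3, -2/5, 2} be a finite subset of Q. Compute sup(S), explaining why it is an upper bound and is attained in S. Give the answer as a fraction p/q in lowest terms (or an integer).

S is finite, so sup(S) = max(S).
Sorted decreasing:
2, -1/3, -2/5, -11/7, -8/3, -3
The extremum is 2.
For every x in S, x <= 2. And 2 is in S, so it is attained.
Therefore sup(S) = 2.

2


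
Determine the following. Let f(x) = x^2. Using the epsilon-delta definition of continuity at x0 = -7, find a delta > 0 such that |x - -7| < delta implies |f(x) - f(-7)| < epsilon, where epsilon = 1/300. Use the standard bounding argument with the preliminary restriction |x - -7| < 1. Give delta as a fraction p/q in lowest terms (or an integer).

Factor: |x^2 - (-7)^2| = |x - -7| * |x + -7|.
Impose |x - -7| < 1 first. Then |x + -7| = |(x - -7) + 2*(-7)| <= |x - -7| + 2*|-7| < 1 + 14 = 15.
So |x^2 - (-7)^2| < delta * 15.
We need delta * 15 <= 1/300, i.e. delta <= 1/300/15 = 1/4500.
Since 1/4500 < 1, this is tighter than 1; take delta = 1/4500.
So delta = 1/4500 works.

1/4500


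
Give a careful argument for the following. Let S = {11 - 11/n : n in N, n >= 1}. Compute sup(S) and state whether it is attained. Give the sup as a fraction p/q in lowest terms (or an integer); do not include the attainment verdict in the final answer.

Analysis:
- Values: 0, 11/2, 22/3, 33/4, ... strictly increasing.
- Minimum is 0 (n=1); inf = 0 (attained).
- 11 - 11/n -> 11 from below; sup = 11, not attained.
Conclusion: sup(S) = 11, not attained in S.

11


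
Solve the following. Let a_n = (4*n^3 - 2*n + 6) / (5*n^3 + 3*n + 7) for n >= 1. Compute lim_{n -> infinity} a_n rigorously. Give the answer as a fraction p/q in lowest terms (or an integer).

Divide numerator and denominator by n^3, the highest power:
numerator / n^3 = 4 - 2/n^2 + 6/n^3
denominator / n^3 = 5 + 3/n^2 + 7/n^3
As n -> infinity, all terms of the form c/n^k (k >= 1) tend to 0.
So numerator / n^3 -> 4 and denominator / n^3 -> 5.
Therefore lim a_n = 4/5.

4/5


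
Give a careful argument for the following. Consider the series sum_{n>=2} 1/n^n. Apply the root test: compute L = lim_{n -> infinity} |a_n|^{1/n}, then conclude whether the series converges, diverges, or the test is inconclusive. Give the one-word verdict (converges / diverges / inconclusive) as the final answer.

Let a_n denote the general term. Form |a_n|^(1/n) and simplify:
|a_n|^(1/n) = 1/n
Take the limit as n -> infinity: L = 0.
Since L = 0 < 1, the root test implies convergence.

converges


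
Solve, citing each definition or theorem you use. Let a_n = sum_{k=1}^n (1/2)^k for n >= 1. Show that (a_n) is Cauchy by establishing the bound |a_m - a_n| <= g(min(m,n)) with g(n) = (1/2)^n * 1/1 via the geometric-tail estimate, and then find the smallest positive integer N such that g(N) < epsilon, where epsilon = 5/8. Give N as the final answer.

For m > n >= 1: |a_m - a_n| = sum_{k=n+1}^m (1/2)^k < sum_{k=n+1}^infinity (1/2)^k = (1/2)^(n+1) / (1 - 1/2) = (1/2)^n * (1/2) * (2/1) = (1/2)^n * 1/1.
So g(n) = (1/2)^n / 1. Since g(n) -> 0, (a_n) is Cauchy.
Now solve g(N) < 5/8: (1/2)^N / 1 < 5/8 <=> 2^N > 1 / (1 * 5/8) = 8/5.
Check powers of 2: 2^0 = 1 <= 8/5, 2^1 = 2 > 8/5.
So the smallest such N is 1. Check: g(1) = 1/(1 * 2) = 1/2 < 5/8.

1


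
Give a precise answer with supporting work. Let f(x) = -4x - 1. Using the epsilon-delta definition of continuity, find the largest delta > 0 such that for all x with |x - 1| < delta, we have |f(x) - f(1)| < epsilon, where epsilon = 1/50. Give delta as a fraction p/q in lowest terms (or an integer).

We compute f(1) = -4*(1) - 1 = -5.
|f(x) - f(1)| = |-4x - 1 - (-5)| = |-4(x - 1)| = 4|x - 1|.
We need 4|x - 1| < 1/50, i.e. |x - 1| < 1/50 / 4 = 1/200.
So any delta <= 1/200 works. Conversely, if delta > 1/200, then x = 1 + 1/200 satisfies |x - 1| = 1/200 < delta but |f(x) - f(1)| = 4 * 1/200 = 1/50, which is not < 1/50; so no larger delta works.
Hence the largest such delta is 1/200.

1/200


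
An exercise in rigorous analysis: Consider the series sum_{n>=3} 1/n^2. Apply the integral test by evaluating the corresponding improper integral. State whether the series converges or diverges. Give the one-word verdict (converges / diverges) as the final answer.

Let f(x) = x^(-2). Then f is positive, continuous, and decreasing on [3, infinity), so the integral test applies.
Compute the improper integral int_{3}^infinity f(x) dx:
  antiderivative F(x) = -1/x.
  As x -> infinity, F(x) -> 0 (since p = 2 > 1).
  So int = F(infinity) - F(3) = 0 - (-1/3) = 1/3.
  Finite, so by the integral test, the series converges.

converges


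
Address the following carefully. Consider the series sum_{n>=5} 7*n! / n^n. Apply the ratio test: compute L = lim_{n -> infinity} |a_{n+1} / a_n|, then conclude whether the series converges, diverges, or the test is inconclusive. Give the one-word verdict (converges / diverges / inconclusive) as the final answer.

Let a_n denote the general term. Form the ratio a_{n+1}/a_n and simplify:
a_{n+1}/a_n = (n/(n + 1))^n
Take the limit as n -> infinity: L = exp(-1).
Since L = exp(-1) < 1, the ratio test implies the series converges.

converges


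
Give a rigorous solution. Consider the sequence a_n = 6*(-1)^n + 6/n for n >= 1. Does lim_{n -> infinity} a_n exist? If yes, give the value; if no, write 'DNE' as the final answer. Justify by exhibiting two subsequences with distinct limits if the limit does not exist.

Examine the behaviour of a_n along subsequences.
a_{2k} = 6 + 6/(2k) -> 6. a_{2k+1} = -6 + 6/(2k+1) -> -6.
Since these two subsequential limits are 6 and -6, distinct, the full sequence cannot converge (a convergent sequence has all subsequences tending to the same limit). So lim a_n does not exist.

DNE


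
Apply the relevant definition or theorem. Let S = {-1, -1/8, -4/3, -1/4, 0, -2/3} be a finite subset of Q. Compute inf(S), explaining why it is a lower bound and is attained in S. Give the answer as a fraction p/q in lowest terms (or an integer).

S is finite, so inf(S) = min(S).
Sorted increasing:
-4/3, -1, -2/3, -1/4, -1/8, 0
The extremum is -4/3.
For every x in S, x >= -4/3. And -4/3 is in S, so it is attained.
Therefore inf(S) = -4/3.

-4/3


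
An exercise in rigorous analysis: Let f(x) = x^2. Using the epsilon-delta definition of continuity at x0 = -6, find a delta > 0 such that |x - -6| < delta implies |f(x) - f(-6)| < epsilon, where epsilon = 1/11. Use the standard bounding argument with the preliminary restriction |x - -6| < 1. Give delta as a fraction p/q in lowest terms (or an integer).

Factor: |x^2 - (-6)^2| = |x - -6| * |x + -6|.
Impose |x - -6| < 1 first. Then |x + -6| = |(x - -6) + 2*(-6)| <= |x - -6| + 2*|-6| < 1 + 12 = 13.
So |x^2 - (-6)^2| < delta * 13.
We need delta * 13 <= 1/11, i.e. delta <= 1/11/13 = 1/143.
Since 1/143 < 1, this is tighter than 1; take delta = 1/143.
So delta = 1/143 works.

1/143


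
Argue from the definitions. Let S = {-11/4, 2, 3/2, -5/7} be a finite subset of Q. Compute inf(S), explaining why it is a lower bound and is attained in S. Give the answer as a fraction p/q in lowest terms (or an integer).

S is finite, so inf(S) = min(S).
Sorted increasing:
-11/4, -5/7, 3/2, 2
The extremum is -11/4.
For every x in S, x >= -11/4. And -11/4 is in S, so it is attained.
Therefore inf(S) = -11/4.

-11/4


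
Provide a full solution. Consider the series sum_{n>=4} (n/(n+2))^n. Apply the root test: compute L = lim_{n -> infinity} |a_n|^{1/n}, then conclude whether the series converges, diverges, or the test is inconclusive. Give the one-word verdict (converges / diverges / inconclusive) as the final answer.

Let a_n denote the general term. Form |a_n|^(1/n) and simplify:
|a_n|^(1/n) = n/(n + 2)
Take the limit as n -> infinity: L = 1.
Since L = 1, the root test is inconclusive. (In fact a_n = (n/(n+2))^n -> e^(-2) != 0, so the nth-term test shows divergence; but the root test itself gives no conclusion.)

inconclusive


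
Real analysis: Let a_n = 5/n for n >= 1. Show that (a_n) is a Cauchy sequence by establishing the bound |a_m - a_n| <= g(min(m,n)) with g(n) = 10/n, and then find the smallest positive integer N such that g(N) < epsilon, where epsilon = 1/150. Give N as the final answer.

For any m, n >= 1, by the triangle inequality:
|a_m - a_n| = |5/m - 5/n| <= 5*1/m + 5*1/n <= 10/min(m,n).
So g(n) = 10/n bounds the Cauchy difference. Since g(n) -> 0, (a_n) is Cauchy.
Now solve g(N) < 1/150: 10/N < 1/150 <=> N > 10 / (1/150) = 1500.
The smallest integer strictly greater than 1500 is N = 1501.
Check: g(1501) = 10/1501 = 10/1501 < 1/150; g(1500) = 1/150 >= 1/150. So N = 1501.

1501


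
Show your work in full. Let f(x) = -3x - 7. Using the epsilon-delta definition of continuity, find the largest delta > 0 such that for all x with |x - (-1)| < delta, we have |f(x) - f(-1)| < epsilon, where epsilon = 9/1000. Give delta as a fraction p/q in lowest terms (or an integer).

We compute f(-1) = -3*(-1) - 7 = -4.
|f(x) - f(-1)| = |-3x - 7 - (-4)| = |-3(x - (-1))| = 3|x - (-1)|.
We need 3|x - (-1)| < 9/1000, i.e. |x - (-1)| < 9/1000 / 3 = 3/1000.
So any delta <= 3/1000 works. Conversely, if delta > 3/1000, then x = -1 + 3/1000 satisfies |x - (-1)| = 3/1000 < delta but |f(x) - f(-1)| = 3 * 3/1000 = 9/1000, which is not < 9/1000; so no larger delta works.
Hence the largest such delta is 3/1000.

3/1000


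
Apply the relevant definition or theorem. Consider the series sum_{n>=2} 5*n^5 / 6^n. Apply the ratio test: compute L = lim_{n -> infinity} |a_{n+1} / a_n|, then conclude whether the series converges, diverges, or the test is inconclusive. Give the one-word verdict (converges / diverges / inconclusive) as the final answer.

Let a_n denote the general term. Form the ratio a_{n+1}/a_n and simplify:
a_{n+1}/a_n = (n + 1)^5/(6*n^5)
Take the limit as n -> infinity: L = 1/6.
Since L = 1/6 < 1, the ratio test implies the series converges.

converges


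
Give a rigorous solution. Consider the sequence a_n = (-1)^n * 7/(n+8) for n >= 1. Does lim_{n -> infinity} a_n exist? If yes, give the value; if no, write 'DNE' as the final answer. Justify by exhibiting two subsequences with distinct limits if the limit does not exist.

Examine the behaviour of a_n along subsequences.
Even-n subsequence a_{2k} = 7/(2k+8) -> 0. Odd-n subsequence a_{2k+1} = -7/(2k+9) -> 0. Both tend to 0, which suggests the limit is 0; verify directly.
|a_n - 0| = 7/(n+8) < 7/n for every n >= 1.
Given epsilon > 0, choose a positive integer N > 7/epsilon. Then for all n >= N, |a_n| < 7/n <= 7/N < epsilon.
So by the definition of the limit, lim a_n exists and equals 0.

0


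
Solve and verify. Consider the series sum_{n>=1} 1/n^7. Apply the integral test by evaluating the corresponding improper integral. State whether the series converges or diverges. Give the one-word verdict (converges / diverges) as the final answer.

Let f(x) = x^(-7). Then f is positive, continuous, and decreasing on [1, infinity), so the integral test applies.
Compute the improper integral int_{1}^infinity f(x) dx:
  antiderivative F(x) = -1/(6*x^6).
  As x -> infinity, F(x) -> 0 (since p = 7 > 1).
  So int = F(infinity) - F(1) = 0 - (-1/6) = 1/6.
  Finite, so by the integral test, the series converges.

converges


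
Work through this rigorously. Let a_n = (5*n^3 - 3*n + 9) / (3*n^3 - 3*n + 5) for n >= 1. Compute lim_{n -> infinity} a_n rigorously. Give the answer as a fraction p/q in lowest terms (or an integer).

Divide numerator and denominator by n^3, the highest power:
numerator / n^3 = 5 - 3/n^2 + 9/n^3
denominator / n^3 = 3 - 3/n^2 + 5/n^3
As n -> infinity, all terms of the form c/n^k (k >= 1) tend to 0.
So numerator / n^3 -> 5 and denominator / n^3 -> 3.
Therefore lim a_n = 5/3.

5/3


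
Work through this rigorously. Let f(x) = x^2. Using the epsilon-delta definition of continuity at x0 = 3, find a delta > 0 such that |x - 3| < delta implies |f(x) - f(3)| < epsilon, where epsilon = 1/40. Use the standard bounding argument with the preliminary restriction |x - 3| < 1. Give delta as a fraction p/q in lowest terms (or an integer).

Factor: |x^2 - (3)^2| = |x - 3| * |x + 3|.
Impose |x - 3| < 1 first. Then |x + 3| = |(x - 3) + 2*(3)| <= |x - 3| + 2*|3| < 1 + 6 = 7.
So |x^2 - (3)^2| < delta * 7.
We need delta * 7 <= 1/40, i.e. delta <= 1/40/7 = 1/280.
Since 1/280 < 1, this is tighter than 1; take delta = 1/280.
So delta = 1/280 works.

1/280


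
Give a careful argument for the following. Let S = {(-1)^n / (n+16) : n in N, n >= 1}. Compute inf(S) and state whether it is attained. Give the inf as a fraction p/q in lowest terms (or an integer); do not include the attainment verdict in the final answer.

Analysis:
- Values: -1/17, 1/18, -1/19, 1/20, -1/21, ...
- Positive terms (even n): 1/(2+16), 1/(4+16), ... decreasing -> max = 1/18 (n=2).
- Negative terms (odd n): -1/(1+16), -1/(3+16), ... increasing -> min = -1/17 (n=1).
- So sup = 1/18 (attained at n=2); inf = -1/17 (attained at n=1).
Conclusion: inf(S) = -1/17, attained in S.

-1/17


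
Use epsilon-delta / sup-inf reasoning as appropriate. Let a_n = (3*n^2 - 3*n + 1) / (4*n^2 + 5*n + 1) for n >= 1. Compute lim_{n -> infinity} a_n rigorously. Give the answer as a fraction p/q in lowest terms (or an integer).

Divide numerator and denominator by n^2, the highest power:
numerator / n^2 = 3 - 3/n + n^(-2)
denominator / n^2 = 4 + 5/n + n^(-2)
As n -> infinity, all terms of the form c/n^k (k >= 1) tend to 0.
So numerator / n^2 -> 3 and denominator / n^2 -> 4.
Therefore lim a_n = 3/4.

3/4


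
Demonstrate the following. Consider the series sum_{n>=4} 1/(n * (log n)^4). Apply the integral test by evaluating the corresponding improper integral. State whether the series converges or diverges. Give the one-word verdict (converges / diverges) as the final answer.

Let f(x) = 1/(x*log(x)^4). Then f is positive, continuous, and decreasing on [4, infinity), so the integral test applies.
Compute the improper integral int_{4}^infinity f(x) dx:
  antiderivative F(x) = -1/(3*log(x)^3).
  F(x) -> 0 as x -> infinity.  int = 0 - F(4) = 1/(3*log(4)^3) < infinity. By the integral test, the series converges.

converges


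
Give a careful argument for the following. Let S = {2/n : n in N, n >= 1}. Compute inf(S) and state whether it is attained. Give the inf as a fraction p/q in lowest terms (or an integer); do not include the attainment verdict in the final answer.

Analysis:
- Values: 2, 1, 2/3, 1/2, ... strictly decreasing.
- The maximum is 2 (n=1); sup = 2 (attained).
- The set is bounded below by 0; 2/n -> 0 so 0 is the greatest lower bound.
- 0 is not in the set, so inf = 0 is not attained.
Conclusion: inf(S) = 0, not attained in S.

0


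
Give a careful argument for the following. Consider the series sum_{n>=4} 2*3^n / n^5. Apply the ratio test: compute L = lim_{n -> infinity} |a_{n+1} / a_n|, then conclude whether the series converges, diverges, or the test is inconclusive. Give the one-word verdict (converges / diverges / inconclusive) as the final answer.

Let a_n denote the general term. Form the ratio a_{n+1}/a_n and simplify:
a_{n+1}/a_n = 3*n^5/(n + 1)^5
Take the limit as n -> infinity: L = 3.
Since L = 3 > 1 (or L = infinity), the ratio test implies the series diverges.

diverges


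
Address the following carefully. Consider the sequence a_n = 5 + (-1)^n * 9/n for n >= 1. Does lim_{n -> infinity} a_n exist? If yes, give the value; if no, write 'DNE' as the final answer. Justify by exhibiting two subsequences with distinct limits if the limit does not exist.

Examine the behaviour of a_n along subsequences.
Even-n subsequence a_{2k} = 5 + 9/(2k) -> 5. Odd-n subsequence a_{2k+1} = 5 - 9/(2k+1) -> 5. Both tend to 5, which suggests the limit is 5; verify directly.
|a_n - 5| = |(-1)^n * 9/n| = 9/n for every n >= 1.
Given epsilon > 0, choose a positive integer N > 9/epsilon. Then for all n >= N, |a_n - 5| = 9/n <= 9/N < epsilon.
So by the definition of the limit, lim a_n exists and equals 5.

5


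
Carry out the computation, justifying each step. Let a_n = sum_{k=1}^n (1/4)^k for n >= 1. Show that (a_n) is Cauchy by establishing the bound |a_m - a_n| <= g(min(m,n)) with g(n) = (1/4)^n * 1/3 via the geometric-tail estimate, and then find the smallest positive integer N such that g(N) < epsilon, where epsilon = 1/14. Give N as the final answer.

For m > n >= 1: |a_m - a_n| = sum_{k=n+1}^m (1/4)^k < sum_{k=n+1}^infinity (1/4)^k = (1/4)^(n+1) / (1 - 1/4) = (1/4)^n * (1/4) * (4/3) = (1/4)^n * 1/3.
So g(n) = (1/4)^n / 3. Since g(n) -> 0, (a_n) is Cauchy.
Now solve g(N) < 1/14: (1/4)^N / 3 < 1/14 <=> 4^N > 1 / (3 * 1/14) = 14/3.
Check powers of 4: 4^1 = 4 <= 14/3, 4^2 = 16 > 14/3.
So the smallest such N is 2. Check: g(2) = 1/(3 * 16) = 1/48 < 1/14.

2


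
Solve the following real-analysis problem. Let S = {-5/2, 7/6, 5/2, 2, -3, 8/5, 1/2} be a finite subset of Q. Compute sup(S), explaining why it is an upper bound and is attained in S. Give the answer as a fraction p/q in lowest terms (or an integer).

S is finite, so sup(S) = max(S).
Sorted decreasing:
5/2, 2, 8/5, 7/6, 1/2, -5/2, -3
The extremum is 5/2.
For every x in S, x <= 5/2. And 5/2 is in S, so it is attained.
Therefore sup(S) = 5/2.

5/2


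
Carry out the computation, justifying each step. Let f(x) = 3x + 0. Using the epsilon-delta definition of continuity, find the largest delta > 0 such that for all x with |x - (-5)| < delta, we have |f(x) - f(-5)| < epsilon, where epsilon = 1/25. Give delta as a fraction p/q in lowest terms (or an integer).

We compute f(-5) = 3*(-5) + 0 = -15.
|f(x) - f(-5)| = |3x + 0 - (-15)| = |3(x - (-5))| = 3|x - (-5)|.
We need 3|x - (-5)| < 1/25, i.e. |x - (-5)| < 1/25 / 3 = 1/75.
So any delta <= 1/75 works. Conversely, if delta > 1/75, then x = -5 + 1/75 satisfies |x - (-5)| = 1/75 < delta but |f(x) - f(-5)| = 3 * 1/75 = 1/25, which is not < 1/25; so no larger delta works.
Hence the largest such delta is 1/75.

1/75
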